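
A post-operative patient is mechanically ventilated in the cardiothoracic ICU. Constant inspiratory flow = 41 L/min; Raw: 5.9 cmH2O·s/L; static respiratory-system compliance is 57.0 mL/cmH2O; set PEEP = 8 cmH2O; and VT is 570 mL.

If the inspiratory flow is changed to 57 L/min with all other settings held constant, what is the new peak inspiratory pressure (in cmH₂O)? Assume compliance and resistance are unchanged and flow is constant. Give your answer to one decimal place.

23.6

Flow: 41 L/min ÷ 60 = 0.6833 L/s.
New flow: 57 L/min ÷ 60 = 0.95 L/s.
PIP = Vt/C + R·V̇ + PEEP (constant-flow equation of motion).
Only the resistive term changes: ΔPIP = R × ΔV̇ = 5.9 × (0.95 − 0.6833) = 5.9 × 0.2667 = 1.574 cmH2O.
Original PIP = 570/57.0 + 5.9×0.6833 + 8 = 22.031 cmH2O; new PIP = 22.031 + (1.574) = 23.605 cmH2O.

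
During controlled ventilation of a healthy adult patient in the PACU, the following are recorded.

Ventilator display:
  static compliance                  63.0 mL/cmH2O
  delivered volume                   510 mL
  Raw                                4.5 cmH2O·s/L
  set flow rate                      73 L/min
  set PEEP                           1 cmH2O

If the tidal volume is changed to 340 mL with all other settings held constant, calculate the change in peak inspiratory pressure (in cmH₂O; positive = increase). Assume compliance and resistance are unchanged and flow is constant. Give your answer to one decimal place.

PIP = Vt/C + R·V̇ + PEEP (constant-flow equation of motion).
Only the elastic term changes: ΔPIP = ΔVt / C = (340 − 510) / 63.0 = -2.698 cmH2O.

-2.7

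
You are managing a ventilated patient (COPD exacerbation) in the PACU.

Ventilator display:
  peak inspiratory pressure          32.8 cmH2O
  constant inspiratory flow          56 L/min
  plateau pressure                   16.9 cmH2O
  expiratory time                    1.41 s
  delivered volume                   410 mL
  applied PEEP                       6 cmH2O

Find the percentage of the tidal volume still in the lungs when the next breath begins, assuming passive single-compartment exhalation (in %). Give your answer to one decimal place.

Flow: 56 L/min ÷ 60 = 0.9333 L/s.
R = (PIP − Pplat)/V̇ = (32.8 − 16.9) / 0.9333 = 15.9/0.9333 = 17.036 cmH2O·s/L.
C = Vt/(Pplat − PEEP) = 410.0 / (16.9 − 6) = 410.0/10.9 = 37.615 mL/cmH2O.
τ = R × C = 17.036 × 0.03762 L/cmH2O = 0.6409 s.
Fraction remaining at end-expiration = e^(−Te/τ) = e^(−1.41/0.6409) = 0.1108 → 11.08%.

11.1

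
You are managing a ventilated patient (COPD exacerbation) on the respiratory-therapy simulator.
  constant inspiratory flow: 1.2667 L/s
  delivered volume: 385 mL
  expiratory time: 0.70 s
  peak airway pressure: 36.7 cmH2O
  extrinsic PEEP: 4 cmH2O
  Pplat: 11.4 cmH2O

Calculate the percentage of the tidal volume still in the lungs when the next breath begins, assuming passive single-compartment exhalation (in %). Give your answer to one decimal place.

R = (PIP − Pplat)/V̇ = (36.7 − 11.4) / 1.2667 = 25.3/1.2667 = 19.973 cmH2O·s/L.
C = Vt/(Pplat − PEEP) = 385.0 / (11.4 − 4) = 385.0/7.4 = 52.027 mL/cmH2O.
τ = R × C = 19.973 × 0.05203 L/cmH2O = 1.039 s.
Fraction remaining at end-expiration = e^(−Te/τ) = e^(−0.70/1.039) = 0.5098 → 50.98%.

51.0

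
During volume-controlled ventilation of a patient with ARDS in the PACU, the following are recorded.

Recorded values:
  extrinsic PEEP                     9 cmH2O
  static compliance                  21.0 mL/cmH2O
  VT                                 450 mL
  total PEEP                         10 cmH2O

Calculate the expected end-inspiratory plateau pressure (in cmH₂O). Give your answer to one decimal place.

31.4

End-expiratory occlusion gives total PEEP = 10 cmH2O (intrinsic PEEP = 10 − 9 = 1). Use total PEEP for the elastic gradient.
Pplat = PEEPtotal + Vt / Cstat = 10 + 450 / 21.0 = 10 + 21.429 = 31.429 cmH2O.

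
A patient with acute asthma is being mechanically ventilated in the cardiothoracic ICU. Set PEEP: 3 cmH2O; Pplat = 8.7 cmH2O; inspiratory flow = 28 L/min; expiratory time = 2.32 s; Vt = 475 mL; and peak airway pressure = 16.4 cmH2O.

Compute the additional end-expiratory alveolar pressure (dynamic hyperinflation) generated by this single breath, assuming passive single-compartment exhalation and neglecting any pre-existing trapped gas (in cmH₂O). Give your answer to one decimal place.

1.1

Flow: 28 L/min ÷ 60 = 0.4667 L/s.
R = (PIP − Pplat)/V̇ = (16.4 − 8.7) / 0.4667 = 7.7/0.4667 = 16.499 cmH2O·s/L.
C = Vt/(Pplat − PEEP) = 475.0 / (8.7 − 3) = 475.0/5.7 = 83.333 mL/cmH2O.
τ = R × C = 16.499 × 0.08333 L/cmH2O = 1.375 s.
Fraction remaining = e^(−Te/τ) = e^(−2.32/1.375) = 0.185; trapped volume = 475.0 × 0.185 = 87.875 mL.
Additional alveolar pressure from trapping ≈ V_trapped / C = 87.875 / 83.333 = 1.055 cmH2O.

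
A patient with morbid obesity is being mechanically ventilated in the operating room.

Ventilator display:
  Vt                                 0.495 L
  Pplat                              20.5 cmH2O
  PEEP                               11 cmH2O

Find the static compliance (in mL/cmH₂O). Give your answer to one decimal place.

Cstat = Vt / (Pplat − PEEP) = 495 / (20.5 − 11) = 495 / 9.5 = 52.105 mL/cmH2O.

52.1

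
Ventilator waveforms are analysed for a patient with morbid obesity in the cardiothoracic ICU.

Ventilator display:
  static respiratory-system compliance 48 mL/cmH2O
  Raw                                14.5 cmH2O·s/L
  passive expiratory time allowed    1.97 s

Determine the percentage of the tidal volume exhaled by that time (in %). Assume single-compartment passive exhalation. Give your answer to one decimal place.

94.1

τ = R × C = 14.5 × 48 mL/cmH2O = 14.5 × 0.048 L/cmH2O = 0.696 s.
Passive exhalation: V(t)/V₀ = e^(−t/τ) = e^(−1.97/0.696) = 0.05899.
Fraction exhaled = 1 − 0.05899 = 0.941 → 94.1%.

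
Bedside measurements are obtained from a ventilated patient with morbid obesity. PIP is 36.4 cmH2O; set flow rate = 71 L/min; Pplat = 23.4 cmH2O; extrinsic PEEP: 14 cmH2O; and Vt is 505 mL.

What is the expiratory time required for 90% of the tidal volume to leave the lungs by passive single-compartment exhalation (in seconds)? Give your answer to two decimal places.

1.36

Flow: 71 L/min ÷ 60 = 1.1833 L/s.
R = (PIP − Pplat)/V̇ = (36.4 − 23.4) / 1.1833 = 13.0/1.1833 = 10.986 cmH2O·s/L.
C = Vt/(Pplat − PEEP) = 505.0 / (23.4 − 14) = 505.0/9.4 = 53.723 mL/cmH2O.
τ = R × C = 10.986 × 0.05372 L/cmH2O = 0.5902 s.
t = −τ·ln(1 − 0.90) = −0.5902·ln(0.1) = 1.359 s.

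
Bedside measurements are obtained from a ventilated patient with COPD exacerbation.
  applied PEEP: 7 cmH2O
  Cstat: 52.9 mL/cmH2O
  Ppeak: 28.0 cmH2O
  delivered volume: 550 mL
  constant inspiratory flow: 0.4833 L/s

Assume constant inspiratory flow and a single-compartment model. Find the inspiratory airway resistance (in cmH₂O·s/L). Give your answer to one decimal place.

21.9

Equation of motion (constant flow): PIP = Vt/C + R·V̇ + PEEP.
R·V̇ = PIP − Vt/C − PEEP = 28.0 − 550/52.9 − 7 = 28.0 − 10.397 − 7 = 10.603 cmH2O.
R = 10.603 / 0.4833 = 21.939 cmH2O·s/L.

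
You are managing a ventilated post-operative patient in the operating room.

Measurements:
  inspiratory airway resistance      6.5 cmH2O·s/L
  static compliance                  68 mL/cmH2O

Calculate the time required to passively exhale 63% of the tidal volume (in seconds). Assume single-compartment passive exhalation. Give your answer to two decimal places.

0.44

τ = R × C = 6.5 × 68 mL/cmH2O = 6.5 × 0.068 L/cmH2O = 0.442 s.
Exhaled fraction f = 1 − e^(−t/τ) → t = −τ·ln(1 − f) = −0.442·ln(0.37) = 0.4395 s.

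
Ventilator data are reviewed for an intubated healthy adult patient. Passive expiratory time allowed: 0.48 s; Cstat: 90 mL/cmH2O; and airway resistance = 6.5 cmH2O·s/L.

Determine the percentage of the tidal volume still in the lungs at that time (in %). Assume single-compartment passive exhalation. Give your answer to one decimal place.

τ = R × C = 6.5 × 90 mL/cmH2O = 6.5 × 0.090 L/cmH2O = 0.585 s.
Passive exhalation: V(t)/V₀ = e^(−t/τ) = e^(−0.48/0.585) = 0.4402.
Fraction remaining = 0.4402 → 44.02%.

44.0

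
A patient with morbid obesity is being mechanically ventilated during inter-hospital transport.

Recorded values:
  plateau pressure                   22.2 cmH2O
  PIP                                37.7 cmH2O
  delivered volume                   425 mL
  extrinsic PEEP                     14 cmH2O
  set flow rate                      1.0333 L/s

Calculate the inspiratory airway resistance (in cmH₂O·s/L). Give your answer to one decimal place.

Raw = (PIP − Pplat) / flow = (37.7 − 22.2) / 1.0333 = 15.5 / 1.0333 = 15.0 cmH2O·s/L.

15.0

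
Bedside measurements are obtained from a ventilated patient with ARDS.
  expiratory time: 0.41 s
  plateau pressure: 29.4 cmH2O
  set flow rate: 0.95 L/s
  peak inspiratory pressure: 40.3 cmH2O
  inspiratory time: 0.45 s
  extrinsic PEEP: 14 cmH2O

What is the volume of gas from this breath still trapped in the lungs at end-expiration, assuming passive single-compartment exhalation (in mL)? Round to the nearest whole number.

Vt = flow × Ti = 0.95 L/s × 0.45 s × 1000 mL/L = 427.5 mL.
R = (PIP − Pplat)/V̇ = (40.3 − 29.4) / 0.95 = 10.9/0.95 = 11.474 cmH2O·s/L.
C = Vt/(Pplat − PEEP) = 427.5 / (29.4 − 14) = 427.5/15.4 = 27.76 mL/cmH2O.
τ = R × C = 11.474 × 0.02776 L/cmH2O = 0.3185 s.
Fraction remaining = e^(−Te/τ) = e^(−0.41/0.3185) = 0.276.
Trapped volume = 427.5 × 0.276 = 117.99 mL.

118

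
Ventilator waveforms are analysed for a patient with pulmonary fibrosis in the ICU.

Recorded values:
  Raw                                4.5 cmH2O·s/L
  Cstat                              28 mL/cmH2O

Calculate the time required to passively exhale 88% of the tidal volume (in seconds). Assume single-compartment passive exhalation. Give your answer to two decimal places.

0.27

τ = R × C = 4.5 × 28 mL/cmH2O = 4.5 × 0.028 L/cmH2O = 0.126 s.
Exhaled fraction f = 1 − e^(−t/τ) → t = −τ·ln(1 − f) = −0.126·ln(0.12) = 0.2672 s.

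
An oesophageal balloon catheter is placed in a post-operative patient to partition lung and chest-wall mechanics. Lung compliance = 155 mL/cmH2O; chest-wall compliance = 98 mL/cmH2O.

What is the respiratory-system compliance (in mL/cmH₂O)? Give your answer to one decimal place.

60.0

Lung and chest wall are elastances in series: 1/Crs = 1/CL + 1/Ccw.
1/Crs = 1/155 + 1/98 = 0.01666.
Crs = 60.024 mL/cmH2O.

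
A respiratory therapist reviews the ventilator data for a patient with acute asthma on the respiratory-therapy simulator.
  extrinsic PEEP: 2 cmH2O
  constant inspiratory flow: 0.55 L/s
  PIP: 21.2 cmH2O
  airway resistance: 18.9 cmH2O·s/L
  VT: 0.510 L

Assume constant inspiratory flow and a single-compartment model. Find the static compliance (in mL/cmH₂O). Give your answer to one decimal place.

57.9

Equation of motion (constant flow): PIP = Vt/C + R·V̇ + PEEP.
Vt/C = PIP − R·V̇ − PEEP = 21.2 − 18.9×0.55 − 2 = 21.2 − 10.395 − 2 = 8.805 cmH2O.
C = Vt / 8.805 = 510 / 8.805 = 57.922 mL/cmH2O.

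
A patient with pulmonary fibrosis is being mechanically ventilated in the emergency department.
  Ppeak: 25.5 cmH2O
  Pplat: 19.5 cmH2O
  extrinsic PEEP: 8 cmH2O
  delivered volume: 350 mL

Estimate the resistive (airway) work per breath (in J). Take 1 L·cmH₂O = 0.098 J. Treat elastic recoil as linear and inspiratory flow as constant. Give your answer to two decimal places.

With constant inspiratory flow the resistive pressure is constant at PIP − Pplat = 25.5 − 19.5 = 6.0 cmH2O, so resistive work = 6.0 × 0.350 = 2.1 L·cmH2O.
× 0.098 J/(L·cmH2O) → 0.2058 J.

0.21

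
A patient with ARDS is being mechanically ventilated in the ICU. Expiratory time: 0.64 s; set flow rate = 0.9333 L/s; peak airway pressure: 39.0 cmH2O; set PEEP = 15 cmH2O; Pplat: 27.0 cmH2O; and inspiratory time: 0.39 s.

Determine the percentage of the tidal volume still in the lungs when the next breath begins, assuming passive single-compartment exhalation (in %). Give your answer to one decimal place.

Vt = flow × Ti = 0.9333 L/s × 0.39 s × 1000 mL/L = 363.99 mL.
R = (PIP − Pplat)/V̇ = (39.0 − 27.0) / 0.9333 = 12.0/0.9333 = 12.858 cmH2O·s/L.
C = Vt/(Pplat − PEEP) = 363.99 / (27.0 − 15) = 363.99/12.0 = 30.333 mL/cmH2O.
τ = R × C = 12.858 × 0.03033 L/cmH2O = 0.39 s.
Fraction remaining at end-expiration = e^(−Te/τ) = e^(−0.64/0.39) = 0.1938 → 19.38%.

19.4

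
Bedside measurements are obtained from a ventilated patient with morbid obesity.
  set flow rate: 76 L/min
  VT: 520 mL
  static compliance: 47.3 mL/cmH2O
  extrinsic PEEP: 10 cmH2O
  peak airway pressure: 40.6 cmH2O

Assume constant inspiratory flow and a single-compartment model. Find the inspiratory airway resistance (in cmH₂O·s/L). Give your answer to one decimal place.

Flow: 76 L/min ÷ 60 = 1.2667 L/s.
Equation of motion (constant flow): PIP = Vt/C + R·V̇ + PEEP.
R·V̇ = PIP − Vt/C − PEEP = 40.6 − 520/47.3 − 10 = 40.6 − 10.994 − 10 = 19.606 cmH2O.
R = 19.606 / 1.2667 = 15.478 cmH2O·s/L.

15.5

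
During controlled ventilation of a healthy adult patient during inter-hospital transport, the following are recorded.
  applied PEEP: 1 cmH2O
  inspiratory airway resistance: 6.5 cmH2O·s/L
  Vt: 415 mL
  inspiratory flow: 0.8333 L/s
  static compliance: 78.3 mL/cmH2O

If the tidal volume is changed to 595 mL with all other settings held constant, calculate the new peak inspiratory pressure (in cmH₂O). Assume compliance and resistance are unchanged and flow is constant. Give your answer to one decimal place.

14.0

PIP = Vt/C + R·V̇ + PEEP (constant-flow equation of motion).
Only the elastic term changes: ΔPIP = ΔVt / C = (595 − 415) / 78.3 = 2.299 cmH2O.
Original PIP = 415/78.3 + 6.5×0.8333 + 1 = 11.717 cmH2O; new PIP = 11.717 + (2.299) = 14.016 cmH2O.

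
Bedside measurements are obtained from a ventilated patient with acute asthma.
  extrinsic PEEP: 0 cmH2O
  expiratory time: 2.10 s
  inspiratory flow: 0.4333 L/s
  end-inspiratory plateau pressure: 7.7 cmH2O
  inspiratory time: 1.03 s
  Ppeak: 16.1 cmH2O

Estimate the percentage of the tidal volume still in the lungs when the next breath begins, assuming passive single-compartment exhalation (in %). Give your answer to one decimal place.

Vt = flow × Ti = 0.4333 L/s × 1.03 s × 1000 mL/L = 446.3 mL.
R = (PIP − Pplat)/V̇ = (16.1 − 7.7) / 0.4333 = 8.4/0.4333 = 19.386 cmH2O·s/L.
C = Vt/(Pplat − PEEP) = 446.3 / (7.7 − 0) = 446.3/7.7 = 57.961 mL/cmH2O.
τ = R × C = 19.386 × 0.05796 L/cmH2O = 1.124 s.
Fraction remaining at end-expiration = e^(−Te/τ) = e^(−2.10/1.124) = 0.1544 → 15.44%.

15.4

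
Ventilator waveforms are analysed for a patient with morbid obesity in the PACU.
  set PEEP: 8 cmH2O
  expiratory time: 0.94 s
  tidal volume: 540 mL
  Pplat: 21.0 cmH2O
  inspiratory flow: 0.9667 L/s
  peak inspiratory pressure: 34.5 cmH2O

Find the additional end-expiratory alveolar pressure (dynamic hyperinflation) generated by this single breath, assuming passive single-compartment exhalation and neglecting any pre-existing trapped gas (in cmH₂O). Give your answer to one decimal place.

2.6

R = (PIP − Pplat)/V̇ = (34.5 − 21.0) / 0.9667 = 13.5/0.9667 = 13.965 cmH2O·s/L.
C = Vt/(Pplat − PEEP) = 540.0 / (21.0 − 8) = 540.0/13.0 = 41.538 mL/cmH2O.
τ = R × C = 13.965 × 0.04154 L/cmH2O = 0.5801 s.
Fraction remaining = e^(−Te/τ) = e^(−0.94/0.5801) = 0.1978; trapped volume = 540.0 × 0.1978 = 106.81 mL.
Additional alveolar pressure from trapping ≈ V_trapped / C = 106.81 / 41.538 = 2.571 cmH2O.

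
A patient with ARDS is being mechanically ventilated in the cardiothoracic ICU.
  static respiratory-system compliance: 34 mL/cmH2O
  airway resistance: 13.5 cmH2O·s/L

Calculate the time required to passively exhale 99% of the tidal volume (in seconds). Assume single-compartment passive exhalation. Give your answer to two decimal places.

τ = R × C = 13.5 × 34 mL/cmH2O = 13.5 × 0.034 L/cmH2O = 0.459 s.
Exhaled fraction f = 1 − e^(−t/τ) → t = −τ·ln(1 − f) = −0.459·ln(0.01) = 2.114 s.

2.11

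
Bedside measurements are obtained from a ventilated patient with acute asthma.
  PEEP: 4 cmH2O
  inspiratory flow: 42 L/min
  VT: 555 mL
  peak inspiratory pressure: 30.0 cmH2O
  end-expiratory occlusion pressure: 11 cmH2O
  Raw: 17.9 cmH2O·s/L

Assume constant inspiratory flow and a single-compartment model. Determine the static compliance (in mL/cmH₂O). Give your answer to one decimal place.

Flow: 42 L/min ÷ 60 = 0.7 L/s.
Total PEEP = 11 cmH2O (set 4 + intrinsic 7); this is the baseline alveolar pressure.
Equation of motion (constant flow): PIP = Vt/C + R·V̇ + PEEP.
Vt/C = PIP − R·V̇ − PEEP = 30.0 − 17.9×0.7 − 11 = 30.0 − 12.53 − 11 = 6.47 cmH2O.
C = Vt / 6.47 = 555 / 6.47 = 85.781 mL/cmH2O.

85.8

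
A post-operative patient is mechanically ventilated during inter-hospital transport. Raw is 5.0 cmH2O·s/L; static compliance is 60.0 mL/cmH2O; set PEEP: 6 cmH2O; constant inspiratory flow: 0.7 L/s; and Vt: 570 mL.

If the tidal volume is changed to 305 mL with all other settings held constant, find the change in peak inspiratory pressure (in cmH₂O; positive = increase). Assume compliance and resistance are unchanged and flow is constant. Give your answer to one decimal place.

-4.4

PIP = Vt/C + R·V̇ + PEEP (constant-flow equation of motion).
Only the elastic term changes: ΔPIP = ΔVt / C = (305 − 570) / 60.0 = -4.417 cmH2O.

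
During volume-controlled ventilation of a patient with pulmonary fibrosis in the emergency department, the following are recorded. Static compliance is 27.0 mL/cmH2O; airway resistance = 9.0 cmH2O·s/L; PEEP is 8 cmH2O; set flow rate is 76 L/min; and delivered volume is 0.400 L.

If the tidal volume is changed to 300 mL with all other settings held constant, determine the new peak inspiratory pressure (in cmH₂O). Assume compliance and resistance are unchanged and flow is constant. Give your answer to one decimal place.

Flow: 76 L/min ÷ 60 = 1.2667 L/s.
PIP = Vt/C + R·V̇ + PEEP (constant-flow equation of motion).
Only the elastic term changes: ΔPIP = ΔVt / C = (300 − 400) / 27.0 = -3.704 cmH2O.
Original PIP = 400/27.0 + 9.0×1.2667 + 8 = 34.215 cmH2O; new PIP = 34.215 + (-3.704) = 30.511 cmH2O.

30.5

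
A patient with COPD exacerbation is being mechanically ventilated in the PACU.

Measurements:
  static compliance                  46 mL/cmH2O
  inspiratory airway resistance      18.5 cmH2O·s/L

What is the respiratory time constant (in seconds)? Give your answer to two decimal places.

τ = R × C = 18.5 × 46 mL/cmH2O = 18.5 × 0.046 L/cmH2O = 0.851 s.

0.85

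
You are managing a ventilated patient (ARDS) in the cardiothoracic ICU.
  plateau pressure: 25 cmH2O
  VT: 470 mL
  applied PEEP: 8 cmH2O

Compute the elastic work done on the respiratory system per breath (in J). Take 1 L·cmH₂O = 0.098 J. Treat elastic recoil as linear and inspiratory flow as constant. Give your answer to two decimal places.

0.39

Elastic work ≈ ½ × (Pplat − PEEP) × Vt = 0.5 × (25 − 8) × 0.470 L = 0.5 × 17.0 × 0.470 = 3.995 L·cmH2O.
× 0.098 J/(L·cmH2O) → 0.3915 J.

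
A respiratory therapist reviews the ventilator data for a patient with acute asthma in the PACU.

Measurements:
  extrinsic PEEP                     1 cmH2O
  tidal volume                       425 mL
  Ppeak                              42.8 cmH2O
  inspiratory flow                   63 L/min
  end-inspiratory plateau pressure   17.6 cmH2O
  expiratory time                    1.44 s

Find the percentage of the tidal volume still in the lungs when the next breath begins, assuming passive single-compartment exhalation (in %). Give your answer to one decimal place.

9.6

Flow: 63 L/min ÷ 60 = 1.05 L/s.
R = (PIP − Pplat)/V̇ = (42.8 − 17.6) / 1.05 = 25.2/1.05 = 24.0 cmH2O·s/L.
C = Vt/(Pplat − PEEP) = 425.0 / (17.6 − 1) = 425.0/16.6 = 25.602 mL/cmH2O.
τ = R × C = 24.0 × 0.0256 L/cmH2O = 0.6144 s.
Fraction remaining at end-expiration = e^(−Te/τ) = e^(−1.44/0.6144) = 0.09597 → 9.597%.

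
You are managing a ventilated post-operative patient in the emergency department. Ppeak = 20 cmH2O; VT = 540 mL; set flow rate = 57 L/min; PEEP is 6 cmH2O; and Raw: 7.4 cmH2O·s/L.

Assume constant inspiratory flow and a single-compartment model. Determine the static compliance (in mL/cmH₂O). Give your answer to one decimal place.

Flow: 57 L/min ÷ 60 = 0.95 L/s.
Equation of motion (constant flow): PIP = Vt/C + R·V̇ + PEEP.
Vt/C = PIP − R·V̇ − PEEP = 20 − 7.4×0.95 − 6 = 20 − 7.03 − 6 = 6.97 cmH2O.
C = Vt / 6.97 = 540 / 6.97 = 77.475 mL/cmH2O.

77.5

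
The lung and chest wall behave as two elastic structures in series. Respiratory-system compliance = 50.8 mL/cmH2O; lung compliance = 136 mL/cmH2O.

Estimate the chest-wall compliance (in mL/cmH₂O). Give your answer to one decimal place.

81.1

1/Ccw = 1/Crs − 1/CL.
1/Ccw = 1/50.8 − 1/136 = 0.01233.
Ccw = 81.103 mL/cmH2O.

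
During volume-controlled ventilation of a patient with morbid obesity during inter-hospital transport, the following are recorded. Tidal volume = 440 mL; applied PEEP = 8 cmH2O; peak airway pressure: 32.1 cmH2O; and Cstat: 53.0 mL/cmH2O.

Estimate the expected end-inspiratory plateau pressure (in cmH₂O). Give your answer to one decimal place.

Pplat = PEEP + Vt / Cstat = 8 + 440 / 53.0 = 8 + 8.302 = 16.302 cmH2O.

16.3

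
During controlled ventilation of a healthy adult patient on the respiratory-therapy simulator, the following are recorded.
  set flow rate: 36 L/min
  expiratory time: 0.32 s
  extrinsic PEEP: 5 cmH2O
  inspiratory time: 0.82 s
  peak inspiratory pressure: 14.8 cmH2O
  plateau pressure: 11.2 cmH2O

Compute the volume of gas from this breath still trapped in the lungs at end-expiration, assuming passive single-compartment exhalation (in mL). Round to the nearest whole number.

Flow: 36 L/min ÷ 60 = 0.6 L/s.
Vt = flow × Ti = 0.6 L/s × 0.82 s × 1000 mL/L = 492.0 mL.
R = (PIP − Pplat)/V̇ = (14.8 − 11.2) / 0.6 = 3.6/0.6 = 6.0 cmH2O·s/L.
C = Vt/(Pplat − PEEP) = 492.0 / (11.2 − 5) = 492.0/6.2 = 79.355 mL/cmH2O.
τ = R × C = 6.0 × 0.07936 L/cmH2O = 0.4762 s.
Fraction remaining = e^(−Te/τ) = e^(−0.32/0.4762) = 0.5107.
Trapped volume = 492.0 × 0.5107 = 251.26 mL.

251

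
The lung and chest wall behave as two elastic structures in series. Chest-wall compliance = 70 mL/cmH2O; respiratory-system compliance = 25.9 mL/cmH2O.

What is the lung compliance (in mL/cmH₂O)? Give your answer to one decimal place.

1/CL = 1/Crs − 1/Ccw.
1/CL = 1/25.9 − 1/70 = 0.02432.
CL = 41.118 mL/cmH2O.

41.1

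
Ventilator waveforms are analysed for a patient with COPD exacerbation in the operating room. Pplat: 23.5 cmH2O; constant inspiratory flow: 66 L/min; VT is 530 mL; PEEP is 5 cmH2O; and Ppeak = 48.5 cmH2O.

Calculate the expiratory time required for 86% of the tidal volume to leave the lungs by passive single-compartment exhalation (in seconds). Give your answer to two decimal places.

Flow: 66 L/min ÷ 60 = 1.1 L/s.
R = (PIP − Pplat)/V̇ = (48.5 − 23.5) / 1.1 = 25.0/1.1 = 22.727 cmH2O·s/L.
C = Vt/(Pplat − PEEP) = 530.0 / (23.5 − 5) = 530.0/18.5 = 28.649 mL/cmH2O.
τ = R × C = 22.727 × 0.02865 L/cmH2O = 0.6511 s.
t = −τ·ln(1 − 0.86) = −0.6511·ln(0.14) = 1.28 s.

1.28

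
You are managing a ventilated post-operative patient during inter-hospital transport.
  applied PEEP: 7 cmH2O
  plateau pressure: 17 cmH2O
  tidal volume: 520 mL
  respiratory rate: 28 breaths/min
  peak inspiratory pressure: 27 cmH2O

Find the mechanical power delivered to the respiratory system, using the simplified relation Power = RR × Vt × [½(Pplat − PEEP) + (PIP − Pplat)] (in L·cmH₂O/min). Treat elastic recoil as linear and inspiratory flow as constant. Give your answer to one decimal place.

218.4

Per-breath work = Vt × [½(Pplat−PEEP) + (PIP−Pplat)] = 0.520 × [0.5×10.0 + 10.0] = 0.520 × 15.0 = 7.8 L·cmH2O.
Power = 28 × 7.8 = 218.4 L·cmH2O/min.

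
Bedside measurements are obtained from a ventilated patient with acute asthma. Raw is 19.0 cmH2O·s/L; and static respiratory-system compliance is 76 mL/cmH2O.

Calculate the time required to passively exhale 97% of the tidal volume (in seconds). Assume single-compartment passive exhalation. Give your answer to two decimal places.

τ = R × C = 19.0 × 76 mL/cmH2O = 19.0 × 0.076 L/cmH2O = 1.444 s.
Exhaled fraction f = 1 − e^(−t/τ) → t = −τ·ln(1 − f) = −1.444·ln(0.03) = 5.063 s.

5.06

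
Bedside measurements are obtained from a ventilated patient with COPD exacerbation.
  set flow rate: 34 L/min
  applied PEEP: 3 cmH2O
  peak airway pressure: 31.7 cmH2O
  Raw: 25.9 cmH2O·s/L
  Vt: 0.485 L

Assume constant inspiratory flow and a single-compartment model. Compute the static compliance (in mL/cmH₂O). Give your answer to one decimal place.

Flow: 34 L/min ÷ 60 = 0.5667 L/s.
Equation of motion (constant flow): PIP = Vt/C + R·V̇ + PEEP.
Vt/C = PIP − R·V̇ − PEEP = 31.7 − 25.9×0.5667 − 3 = 31.7 − 14.678 − 3 = 14.022 cmH2O.
C = Vt / 14.022 = 485 / 14.022 = 34.589 mL/cmH2O.

34.6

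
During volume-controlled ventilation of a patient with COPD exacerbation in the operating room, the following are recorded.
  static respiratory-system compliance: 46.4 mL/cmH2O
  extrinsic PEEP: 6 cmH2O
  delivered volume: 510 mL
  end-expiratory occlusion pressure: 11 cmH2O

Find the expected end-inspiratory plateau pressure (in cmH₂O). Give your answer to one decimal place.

End-expiratory occlusion gives total PEEP = 11 cmH2O (intrinsic PEEP = 11 − 6 = 5). Use total PEEP for the elastic gradient.
Pplat = PEEPtotal + Vt / Cstat = 11 + 510 / 46.4 = 11 + 10.991 = 21.991 cmH2O.

22.0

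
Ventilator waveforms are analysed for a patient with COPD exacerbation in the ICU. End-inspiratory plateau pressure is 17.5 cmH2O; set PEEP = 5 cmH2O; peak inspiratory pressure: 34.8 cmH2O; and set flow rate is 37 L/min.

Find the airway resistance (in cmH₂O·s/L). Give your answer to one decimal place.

28.1

Flow: 37 L/min ÷ 60 = 0.6167 L/s.
Raw = (PIP − Pplat) / flow = (34.8 − 17.5) / 0.6167 = 17.3 / 0.6167 = 28.053 cmH2O·s/L.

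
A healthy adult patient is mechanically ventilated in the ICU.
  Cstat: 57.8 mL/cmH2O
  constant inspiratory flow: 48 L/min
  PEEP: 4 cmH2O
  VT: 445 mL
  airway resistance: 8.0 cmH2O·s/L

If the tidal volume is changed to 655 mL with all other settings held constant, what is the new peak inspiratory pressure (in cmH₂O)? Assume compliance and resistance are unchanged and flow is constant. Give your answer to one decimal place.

Flow: 48 L/min ÷ 60 = 0.8 L/s.
PIP = Vt/C + R·V̇ + PEEP (constant-flow equation of motion).
Only the elastic term changes: ΔPIP = ΔVt / C = (655 − 445) / 57.8 = 3.633 cmH2O.
Original PIP = 445/57.8 + 8.0×0.8 + 4 = 18.099 cmH2O; new PIP = 18.099 + (3.633) = 21.732 cmH2O.

21.7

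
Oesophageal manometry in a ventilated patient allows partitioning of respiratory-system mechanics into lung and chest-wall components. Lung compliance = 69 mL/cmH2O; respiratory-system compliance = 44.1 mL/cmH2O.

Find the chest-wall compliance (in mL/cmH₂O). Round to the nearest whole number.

122

1/Ccw = 1/Crs − 1/CL.
1/Ccw = 1/44.1 − 1/69 = 0.008183.
Ccw = 122.2 mL/cmH2O.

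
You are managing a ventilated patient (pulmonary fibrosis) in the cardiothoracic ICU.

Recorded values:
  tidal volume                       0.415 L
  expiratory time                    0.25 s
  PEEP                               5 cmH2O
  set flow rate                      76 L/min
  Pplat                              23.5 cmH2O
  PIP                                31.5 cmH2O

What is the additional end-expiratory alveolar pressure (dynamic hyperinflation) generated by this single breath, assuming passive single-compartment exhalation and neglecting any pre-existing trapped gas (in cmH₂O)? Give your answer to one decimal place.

Flow: 76 L/min ÷ 60 = 1.2667 L/s.
R = (PIP − Pplat)/V̇ = (31.5 − 23.5) / 1.2667 = 8.0/1.2667 = 6.316 cmH2O·s/L.
C = Vt/(Pplat − PEEP) = 415.0 / (23.5 − 5) = 415.0/18.5 = 22.432 mL/cmH2O.
τ = R × C = 6.316 × 0.02243 L/cmH2O = 0.1417 s.
Fraction remaining = e^(−Te/τ) = e^(−0.25/0.1417) = 0.1713; trapped volume = 415.0 × 0.1713 = 71.09 mL.
Additional alveolar pressure from trapping ≈ V_trapped / C = 71.09 / 22.432 = 3.169 cmH2O.

3.2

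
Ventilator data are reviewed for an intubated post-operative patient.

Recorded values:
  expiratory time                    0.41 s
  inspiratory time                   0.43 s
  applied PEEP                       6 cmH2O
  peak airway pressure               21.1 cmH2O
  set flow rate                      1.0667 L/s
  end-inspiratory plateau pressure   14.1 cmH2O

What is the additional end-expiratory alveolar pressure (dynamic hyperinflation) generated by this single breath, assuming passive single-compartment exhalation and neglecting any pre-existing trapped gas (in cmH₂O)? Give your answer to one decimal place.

Vt = flow × Ti = 1.0667 L/s × 0.43 s × 1000 mL/L = 458.68 mL.
R = (PIP − Pplat)/V̇ = (21.1 − 14.1) / 1.0667 = 7.0/1.0667 = 6.562 cmH2O·s/L.
C = Vt/(Pplat − PEEP) = 458.68 / (14.1 − 6) = 458.68/8.1 = 56.627 mL/cmH2O.
τ = R × C = 6.562 × 0.05663 L/cmH2O = 0.3716 s.
Fraction remaining = e^(−Te/τ) = e^(−0.41/0.3716) = 0.3318; trapped volume = 458.68 × 0.3318 = 152.19 mL.
Additional alveolar pressure from trapping ≈ V_trapped / C = 152.19 / 56.627 = 2.688 cmH2O.

2.7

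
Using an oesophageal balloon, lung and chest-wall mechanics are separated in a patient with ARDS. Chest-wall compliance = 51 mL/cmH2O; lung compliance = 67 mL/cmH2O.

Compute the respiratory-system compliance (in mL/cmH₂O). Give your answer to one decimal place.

29.0

Lung and chest wall are elastances in series: 1/Crs = 1/CL + 1/Ccw.
1/Crs = 1/67 + 1/51 = 0.03453.
Crs = 28.96 mL/cmH2O.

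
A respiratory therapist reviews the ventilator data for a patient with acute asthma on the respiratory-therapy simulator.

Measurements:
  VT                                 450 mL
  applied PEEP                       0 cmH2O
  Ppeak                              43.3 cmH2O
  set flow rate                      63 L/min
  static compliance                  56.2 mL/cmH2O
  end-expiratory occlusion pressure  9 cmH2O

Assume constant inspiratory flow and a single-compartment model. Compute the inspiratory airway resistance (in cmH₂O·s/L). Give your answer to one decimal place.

Flow: 63 L/min ÷ 60 = 1.05 L/s.
Total PEEP = 9 cmH2O (set 0 + intrinsic 9); this is the baseline alveolar pressure.
Equation of motion (constant flow): PIP = Vt/C + R·V̇ + PEEP.
R·V̇ = PIP − Vt/C − PEEP = 43.3 − 450/56.2 − 9 = 43.3 − 8.007 − 9 = 26.293 cmH2O.
R = 26.293 / 1.05 = 25.041 cmH2O·s/L.

25.0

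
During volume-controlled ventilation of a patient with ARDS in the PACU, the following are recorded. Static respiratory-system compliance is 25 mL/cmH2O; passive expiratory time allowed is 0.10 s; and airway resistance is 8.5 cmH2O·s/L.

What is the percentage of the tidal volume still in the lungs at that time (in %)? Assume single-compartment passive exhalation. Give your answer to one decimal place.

62.5

τ = R × C = 8.5 × 25 mL/cmH2O = 8.5 × 0.025 L/cmH2O = 0.2125 s.
Passive exhalation: V(t)/V₀ = e^(−t/τ) = e^(−0.10/0.2125) = 0.6246.
Fraction remaining = 0.6246 → 62.46%.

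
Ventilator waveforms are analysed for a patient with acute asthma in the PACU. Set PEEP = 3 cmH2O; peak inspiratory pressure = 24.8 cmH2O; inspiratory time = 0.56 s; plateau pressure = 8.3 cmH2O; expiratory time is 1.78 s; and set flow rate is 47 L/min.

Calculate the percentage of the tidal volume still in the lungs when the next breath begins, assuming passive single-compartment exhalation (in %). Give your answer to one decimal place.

36.0

Flow: 47 L/min ÷ 60 = 0.7833 L/s.
Vt = flow × Ti = 0.7833 L/s × 0.56 s × 1000 mL/L = 438.65 mL.
R = (PIP − Pplat)/V̇ = (24.8 − 8.3) / 0.7833 = 16.5/0.7833 = 21.065 cmH2O·s/L.
C = Vt/(Pplat − PEEP) = 438.65 / (8.3 − 3) = 438.65/5.3 = 82.764 mL/cmH2O.
τ = R × C = 21.065 × 0.08276 L/cmH2O = 1.743 s.
Fraction remaining at end-expiration = e^(−Te/τ) = e^(−1.78/1.743) = 0.3602 → 36.02%.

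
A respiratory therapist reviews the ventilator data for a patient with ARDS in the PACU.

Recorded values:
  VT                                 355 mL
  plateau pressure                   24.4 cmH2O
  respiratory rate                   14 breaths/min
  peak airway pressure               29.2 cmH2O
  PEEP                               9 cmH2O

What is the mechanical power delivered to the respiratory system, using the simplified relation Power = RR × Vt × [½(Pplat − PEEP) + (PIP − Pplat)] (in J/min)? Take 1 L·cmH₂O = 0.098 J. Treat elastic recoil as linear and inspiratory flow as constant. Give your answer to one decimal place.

6.1

Per-breath work = Vt × [½(Pplat−PEEP) + (PIP−Pplat)] = 0.355 × [0.5×15.4 + 4.8] = 0.355 × 12.5 = 4.438 L·cmH2O.
Power = 14 × 4.438 = 62.132 L·cmH2O/min.
× 0.098 J/(L·cmH2O) → 6.089 J/min.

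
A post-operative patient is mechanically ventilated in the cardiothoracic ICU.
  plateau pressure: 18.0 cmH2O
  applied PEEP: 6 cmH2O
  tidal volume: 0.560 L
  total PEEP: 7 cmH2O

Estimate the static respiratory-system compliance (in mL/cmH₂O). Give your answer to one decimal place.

End-expiratory occlusion gives total PEEP = 7 cmH2O (intrinsic PEEP = 7 − 6 = 1). Use total PEEP for the elastic gradient.
Cstat = Vt / (Pplat − PEEPtotal) = 560 / (18.0 − 7) = 560 / 11.0 = 50.909 mL/cmH2O.

50.9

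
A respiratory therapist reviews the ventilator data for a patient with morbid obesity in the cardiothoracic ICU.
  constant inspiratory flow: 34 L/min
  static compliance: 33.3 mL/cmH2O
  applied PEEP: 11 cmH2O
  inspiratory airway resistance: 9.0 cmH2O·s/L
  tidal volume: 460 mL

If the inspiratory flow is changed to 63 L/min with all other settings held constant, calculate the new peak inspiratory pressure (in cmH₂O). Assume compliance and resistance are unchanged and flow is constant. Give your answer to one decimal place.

34.3

Flow: 34 L/min ÷ 60 = 0.5667 L/s.
New flow: 63 L/min ÷ 60 = 1.05 L/s.
PIP = Vt/C + R·V̇ + PEEP (constant-flow equation of motion).
Only the resistive term changes: ΔPIP = R × ΔV̇ = 9.0 × (1.05 − 0.5667) = 9.0 × 0.4833 = 4.35 cmH2O.
Original PIP = 460/33.3 + 9.0×0.5667 + 11 = 29.914 cmH2O; new PIP = 29.914 + (4.35) = 34.264 cmH2O.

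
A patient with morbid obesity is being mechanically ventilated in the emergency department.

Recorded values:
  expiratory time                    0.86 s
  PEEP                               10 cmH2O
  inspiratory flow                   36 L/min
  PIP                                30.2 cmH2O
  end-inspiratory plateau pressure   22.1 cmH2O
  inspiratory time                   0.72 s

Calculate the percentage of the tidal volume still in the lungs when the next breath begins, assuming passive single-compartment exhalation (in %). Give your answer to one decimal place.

16.8

Flow: 36 L/min ÷ 60 = 0.6 L/s.
Vt = flow × Ti = 0.6 L/s × 0.72 s × 1000 mL/L = 432.0 mL.
R = (PIP − Pplat)/V̇ = (30.2 − 22.1) / 0.6 = 8.1/0.6 = 13.5 cmH2O·s/L.
C = Vt/(Pplat − PEEP) = 432.0 / (22.1 − 10) = 432.0/12.1 = 35.702 mL/cmH2O.
τ = R × C = 13.5 × 0.0357 L/cmH2O = 0.482 s.
Fraction remaining at end-expiration = e^(−Te/τ) = e^(−0.86/0.482) = 0.1679 → 16.79%.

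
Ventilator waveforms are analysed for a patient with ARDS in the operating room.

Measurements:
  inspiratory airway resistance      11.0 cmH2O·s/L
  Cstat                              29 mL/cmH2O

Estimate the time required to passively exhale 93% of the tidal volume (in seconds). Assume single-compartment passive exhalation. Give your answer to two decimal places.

0.85

τ = R × C = 11.0 × 29 mL/cmH2O = 11.0 × 0.029 L/cmH2O = 0.319 s.
Exhaled fraction f = 1 − e^(−t/τ) → t = −τ·ln(1 − f) = −0.319·ln(0.07) = 0.8483 s.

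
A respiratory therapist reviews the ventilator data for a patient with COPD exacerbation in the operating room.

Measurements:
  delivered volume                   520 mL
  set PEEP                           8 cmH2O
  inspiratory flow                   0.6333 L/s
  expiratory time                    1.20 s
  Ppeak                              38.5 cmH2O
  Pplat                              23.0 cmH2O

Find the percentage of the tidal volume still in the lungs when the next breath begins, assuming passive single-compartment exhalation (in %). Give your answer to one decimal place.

R = (PIP − Pplat)/V̇ = (38.5 − 23.0) / 0.6333 = 15.5/0.6333 = 24.475 cmH2O·s/L.
C = Vt/(Pplat − PEEP) = 520.0 / (23.0 − 8) = 520.0/15.0 = 34.667 mL/cmH2O.
τ = R × C = 24.475 × 0.03467 L/cmH2O = 0.8485 s.
Fraction remaining at end-expiration = e^(−Te/τ) = e^(−1.20/0.8485) = 0.2431 → 24.31%.

24.3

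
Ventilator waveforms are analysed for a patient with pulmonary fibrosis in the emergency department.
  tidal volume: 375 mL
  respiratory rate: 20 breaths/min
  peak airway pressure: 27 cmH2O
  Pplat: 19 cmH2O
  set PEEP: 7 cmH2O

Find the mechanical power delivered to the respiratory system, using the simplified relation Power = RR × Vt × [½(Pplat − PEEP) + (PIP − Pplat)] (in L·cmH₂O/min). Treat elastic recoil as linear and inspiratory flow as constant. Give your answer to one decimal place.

105.0

Per-breath work = Vt × [½(Pplat−PEEP) + (PIP−Pplat)] = 0.375 × [0.5×12.0 + 8.0] = 0.375 × 14.0 = 5.25 L·cmH2O.
Power = 20 × 5.25 = 105.0 L·cmH2O/min.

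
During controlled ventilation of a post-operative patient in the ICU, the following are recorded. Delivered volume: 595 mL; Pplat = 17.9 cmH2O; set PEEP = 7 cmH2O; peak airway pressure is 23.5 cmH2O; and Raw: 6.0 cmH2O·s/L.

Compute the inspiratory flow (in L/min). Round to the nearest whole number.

56

flow = (PIP − Pplat) / Raw = (23.5 − 17.9) / 6.0 = 0.9333 L/s × 60 = 55.998 L/min.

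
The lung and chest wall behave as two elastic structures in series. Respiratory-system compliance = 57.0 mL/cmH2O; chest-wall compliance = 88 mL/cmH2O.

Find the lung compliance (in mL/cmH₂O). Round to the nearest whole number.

1/CL = 1/Crs − 1/Ccw.
1/CL = 1/57.0 − 1/88 = 0.00618.
CL = 161.81 mL/cmH2O.

162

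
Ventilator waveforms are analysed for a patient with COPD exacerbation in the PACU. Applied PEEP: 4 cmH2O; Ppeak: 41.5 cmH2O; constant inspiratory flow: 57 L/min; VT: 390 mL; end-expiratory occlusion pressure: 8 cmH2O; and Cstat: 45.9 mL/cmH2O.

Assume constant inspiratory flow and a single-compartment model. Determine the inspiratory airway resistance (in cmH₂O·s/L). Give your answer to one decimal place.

Flow: 57 L/min ÷ 60 = 0.95 L/s.
Total PEEP = 8 cmH2O (set 4 + intrinsic 4); this is the baseline alveolar pressure.
Equation of motion (constant flow): PIP = Vt/C + R·V̇ + PEEP.
R·V̇ = PIP − Vt/C − PEEP = 41.5 − 390/45.9 − 8 = 41.5 − 8.497 − 8 = 25.003 cmH2O.
R = 25.003 / 0.95 = 26.319 cmH2O·s/L.

26.3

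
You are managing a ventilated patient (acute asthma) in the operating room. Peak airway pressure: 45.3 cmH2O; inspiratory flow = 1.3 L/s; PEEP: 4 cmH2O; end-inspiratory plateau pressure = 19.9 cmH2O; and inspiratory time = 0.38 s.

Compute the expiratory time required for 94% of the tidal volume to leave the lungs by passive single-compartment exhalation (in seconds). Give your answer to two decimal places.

1.71

Vt = flow × Ti = 1.3 L/s × 0.38 s × 1000 mL/L = 494.0 mL.
R = (PIP − Pplat)/V̇ = (45.3 − 19.9) / 1.3 = 25.4/1.3 = 19.538 cmH2O·s/L.
C = Vt/(Pplat − PEEP) = 494.0 / (19.9 − 4) = 494.0/15.9 = 31.069 mL/cmH2O.
τ = R × C = 19.538 × 0.03107 L/cmH2O = 0.607 s.
t = −τ·ln(1 − 0.94) = −0.607·ln(0.06) = 1.708 s.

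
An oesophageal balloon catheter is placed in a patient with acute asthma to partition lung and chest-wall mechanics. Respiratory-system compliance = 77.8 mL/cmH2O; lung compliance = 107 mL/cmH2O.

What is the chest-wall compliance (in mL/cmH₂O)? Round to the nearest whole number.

1/Ccw = 1/Crs − 1/CL.
1/Ccw = 1/77.8 − 1/107 = 0.003508.
Ccw = 285.06 mL/cmH2O.

285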